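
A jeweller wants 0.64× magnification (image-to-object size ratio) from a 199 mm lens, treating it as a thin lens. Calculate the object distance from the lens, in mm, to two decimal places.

509.94 mm

With m = dᵢ/dₒ and 1/f = 1/dₒ + 1/dᵢ, substituting dᵢ = m·dₒ gives 1/f = (1 + 1/m)/dₒ, hence dₒ = f·(1 + 1/m).
dₒ = 199 × (1 + 1/0.64) = 199 × 2.56250 ≈ 509.938 mm.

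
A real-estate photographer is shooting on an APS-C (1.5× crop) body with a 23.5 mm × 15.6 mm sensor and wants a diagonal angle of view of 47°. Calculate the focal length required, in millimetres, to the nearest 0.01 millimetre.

Sensor diagonal = √(23.5² + 15.6²) = √795.6100 ≈ 28.2066 mm.
From α = 2·arctan(d/2f) we get f = d / (2·tan(α/2)).
With d = 28.2066 mm and α/2 = 23.5°, tan(α/2) ≈ 0.43481, so f ≈ 28.2066 / 0.86962 ≈ 32.4353 mm.

32.44 mm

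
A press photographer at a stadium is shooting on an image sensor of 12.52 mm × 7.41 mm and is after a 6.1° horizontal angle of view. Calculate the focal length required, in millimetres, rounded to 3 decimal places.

From α = 2·arctan(w/2f) we get f = w / (2·tan(α/2)).
With w = 12.52 mm and α/2 = 3.05°, tan(α/2) ≈ 0.05328, so f ≈ 12.52 / 0.10657 ≈ 117.4861 mm.

117.486 mm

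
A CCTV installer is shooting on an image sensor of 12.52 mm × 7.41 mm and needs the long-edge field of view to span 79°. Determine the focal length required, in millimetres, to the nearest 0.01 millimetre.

From α = 2·arctan(w/2f) we get f = w / (2·tan(α/2)).
With w = 12.52 mm and α/2 = 39.5°, tan(α/2) ≈ 0.82434, so f ≈ 12.52 / 1.64867 ≈ 7.5940 mm.

7.59 mm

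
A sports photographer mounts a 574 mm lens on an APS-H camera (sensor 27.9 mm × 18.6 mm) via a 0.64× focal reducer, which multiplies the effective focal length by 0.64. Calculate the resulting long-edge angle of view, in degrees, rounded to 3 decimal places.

Effective focal length f = 574 × 0.64 = 367.36 mm.
α = 2·arctan(27.9 / (2 × 367.36)) = 2·arctan(0.03797) ≈ 4.3494°.

4.349°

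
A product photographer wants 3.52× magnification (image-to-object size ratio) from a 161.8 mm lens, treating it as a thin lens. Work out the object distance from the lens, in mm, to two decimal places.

With m = dᵢ/dₒ and 1/f = 1/dₒ + 1/dᵢ, substituting dᵢ = m·dₒ gives 1/f = (1 + 1/m)/dₒ, hence dₒ = f·(1 + 1/m).
dₒ = 161.8 × (1 + 1/3.52) = 161.8 × 1.28409 ≈ 207.766 mm.

207.77 mm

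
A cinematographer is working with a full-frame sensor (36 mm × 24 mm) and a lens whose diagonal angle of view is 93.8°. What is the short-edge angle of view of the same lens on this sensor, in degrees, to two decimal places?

Sensor diagonal = √(36² + 24²) = √1872.0000 ≈ 43.2666 mm.
From the diagonal AOV: f = 43.2666 / (2·tan(46.9°)) = 43.2666 / 2.13725 ≈ 20.2441 mm.
Short-edge AOV = 2·arctan(24 / (2 × 20.2441)) = 2·arctan(0.59277) ≈ 61.3160°.

61.32°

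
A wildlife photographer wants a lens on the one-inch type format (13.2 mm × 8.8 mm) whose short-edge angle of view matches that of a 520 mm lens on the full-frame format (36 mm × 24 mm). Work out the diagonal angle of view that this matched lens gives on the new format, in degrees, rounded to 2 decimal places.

4.76°

Equal short-edge AOV ⇒ f₂ = f₁ · 8.8/24 = 520 × 0.36667 ≈ 190.6667 mm.
Sensor diagonal = √(13.2² + 8.8²) = √251.6800 ≈ 15.8644 mm.
Diagonal AOV on the new format = 2·arctan(15.8644 / (2 × 190.6667)) = 2·arctan(0.04160) ≈ 4.7645°.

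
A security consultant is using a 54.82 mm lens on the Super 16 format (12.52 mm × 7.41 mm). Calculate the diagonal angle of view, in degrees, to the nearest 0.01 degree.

Sensor diagonal = √(12.52² + 7.41²) = √211.6585 ≈ 14.5485 mm.
Angle of view α = 2·arctan(d/2f) with d = 14.5485 mm and f = 54.82 mm.
d/2f = 0.13269; arctan(0.13269) ≈ 7.5586°, so α ≈ 15.1172°.

15.12°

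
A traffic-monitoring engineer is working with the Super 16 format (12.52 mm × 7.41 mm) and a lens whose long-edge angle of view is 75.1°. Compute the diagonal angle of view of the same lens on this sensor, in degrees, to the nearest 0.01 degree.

83.55°

From the long-edge AOV: f = 12.52 / (2·tan(37.55°)) = 12.52 / 1.53743 ≈ 8.1435 mm.
Sensor diagonal = √(12.52² + 7.41²) = √211.6585 ≈ 14.5485 mm.
Diagonal AOV = 2·arctan(14.5485 / (2 × 8.1435)) = 2·arctan(0.89326) ≈ 83.5464°.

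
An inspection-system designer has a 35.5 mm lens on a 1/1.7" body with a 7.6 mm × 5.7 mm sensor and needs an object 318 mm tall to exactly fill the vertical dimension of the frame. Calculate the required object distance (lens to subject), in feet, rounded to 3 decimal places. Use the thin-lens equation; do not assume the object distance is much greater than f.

6.614 ft

Magnification m = h/W = dᵢ/dₒ; combined with 1/f = 1/dₒ + 1/dᵢ this gives dₒ = f·(1 + W/h).
dₒ = 35.5 mm × (1 + 318/5.7) = 35.5 × 56.7895 ≈ 2016.026 mm = 2016.026/304.8 ft = 6.61426 ft.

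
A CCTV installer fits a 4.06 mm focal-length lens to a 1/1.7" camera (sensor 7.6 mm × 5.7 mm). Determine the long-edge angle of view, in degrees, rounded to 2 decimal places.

86.21°

Angle of view α = 2·arctan(w/2f) with w = 7.6 mm and f = 4.06 mm.
w/2f = 0.93596; arctan(0.93596) ≈ 43.1054°, so α ≈ 86.2108°.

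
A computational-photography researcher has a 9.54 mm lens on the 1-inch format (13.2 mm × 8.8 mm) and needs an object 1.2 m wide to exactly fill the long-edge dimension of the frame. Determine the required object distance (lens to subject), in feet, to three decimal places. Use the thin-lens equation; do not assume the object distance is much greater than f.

W: 1.2 m = 1200 mm.
Magnification m = w/W = dᵢ/dₒ; combined with 1/f = 1/dₒ + 1/dᵢ this gives dₒ = f·(1 + W/w).
dₒ = 9.54 mm × (1 + 1200/13.2) = 9.54 × 91.9091 ≈ 876.813 mm = 876.813/304.8 ft = 2.87668 ft.

2.877 ft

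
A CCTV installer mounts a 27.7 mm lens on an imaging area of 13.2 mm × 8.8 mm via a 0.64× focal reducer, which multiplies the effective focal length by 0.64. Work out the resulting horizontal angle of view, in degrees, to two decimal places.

Effective focal length f = 27.7 × 0.64 = 17.728 mm.
α = 2·arctan(13.2 / (2 × 17.728)) = 2·arctan(0.37229) ≈ 40.8398°.

40.84°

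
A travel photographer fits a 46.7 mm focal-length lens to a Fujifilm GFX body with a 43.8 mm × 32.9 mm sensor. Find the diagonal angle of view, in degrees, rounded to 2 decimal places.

Sensor diagonal = √(43.8² + 32.9²) = √3000.8500 ≈ 54.7800 mm.
Angle of view α = 2·arctan(d/2f) with d = 54.7800 mm and f = 46.7 mm.
d/2f = 0.58651; arctan(0.58651) ≈ 30.3920°, so α ≈ 60.7841°.

60.78°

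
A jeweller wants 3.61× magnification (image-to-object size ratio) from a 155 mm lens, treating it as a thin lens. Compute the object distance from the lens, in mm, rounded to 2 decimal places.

With m = dᵢ/dₒ and 1/f = 1/dₒ + 1/dᵢ, substituting dᵢ = m·dₒ gives 1/f = (1 + 1/m)/dₒ, hence dₒ = f·(1 + 1/m).
dₒ = 155 × (1 + 1/3.61) = 155 × 1.27701 ≈ 197.936 mm.

197.94 mm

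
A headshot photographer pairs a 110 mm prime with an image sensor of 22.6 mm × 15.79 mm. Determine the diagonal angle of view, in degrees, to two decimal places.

14.29°

Sensor diagonal = √(22.6² + 15.79²) = √760.0841 ≈ 27.5696 mm.
Angle of view α = 2·arctan(d/2f) with d = 27.5696 mm and f = 110 mm.
d/2f = 0.12532; arctan(0.12532) ≈ 7.1429°, so α ≈ 14.2857°.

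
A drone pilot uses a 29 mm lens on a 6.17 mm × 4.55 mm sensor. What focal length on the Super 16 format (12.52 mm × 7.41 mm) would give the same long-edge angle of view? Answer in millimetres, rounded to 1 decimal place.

Equal angle of view means equal width/f ratio, so f₂ = f₁ · (width₂/width₁) = 29 × 12.52/6.17.
f₂ = 29 × 2.02917 ≈ 58.846 mm.

58.8 mm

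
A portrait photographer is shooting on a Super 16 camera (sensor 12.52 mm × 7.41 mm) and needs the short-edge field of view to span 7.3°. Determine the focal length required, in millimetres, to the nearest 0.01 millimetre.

From α = 2·arctan(h/2f) we get f = h / (2·tan(α/2)).
With h = 7.41 mm and α/2 = 3.65°, tan(α/2) ≈ 0.06379, so f ≈ 7.41 / 0.12758 ≈ 58.0804 mm.

58.08 mm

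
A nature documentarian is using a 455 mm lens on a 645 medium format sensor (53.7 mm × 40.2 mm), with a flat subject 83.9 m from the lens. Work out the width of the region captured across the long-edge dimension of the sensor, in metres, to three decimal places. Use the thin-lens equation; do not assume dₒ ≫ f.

dₒ: 83.9 m = 83900 mm.
Similar triangles through the lens centre give W/dₒ = w/dᵢ; with 1/f = 1/dₒ + 1/dᵢ this gives W = w·(dₒ − f)/f.
W = 53.7 mm × (83900 − 455) / 455 = 53.7 × 183.3956 ≈ 9848.344 mm = 9.84834 m.

9.848 m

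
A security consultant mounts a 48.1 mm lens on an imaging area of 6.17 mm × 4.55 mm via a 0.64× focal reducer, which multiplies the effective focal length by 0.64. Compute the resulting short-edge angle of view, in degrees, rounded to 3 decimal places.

8.453°

Effective focal length f = 48.1 × 0.64 = 30.784 mm.
α = 2·arctan(4.55 / (2 × 30.784)) = 2·arctan(0.07390) ≈ 8.4532°.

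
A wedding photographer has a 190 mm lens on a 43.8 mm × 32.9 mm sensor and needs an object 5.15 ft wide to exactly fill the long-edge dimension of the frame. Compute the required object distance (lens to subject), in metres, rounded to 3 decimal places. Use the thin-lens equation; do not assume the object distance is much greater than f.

W: 5.15 ft × 304.8 mm/ft = 1569.72 mm.
Magnification m = w/W = dᵢ/dₒ; combined with 1/f = 1/dₒ + 1/dᵢ this gives dₒ = f·(1 + W/w).
dₒ = 190 mm × (1 + 1569.72/43.8) = 190 × 36.8384 ≈ 6999.287 mm = 6.99929 m.

6.999 m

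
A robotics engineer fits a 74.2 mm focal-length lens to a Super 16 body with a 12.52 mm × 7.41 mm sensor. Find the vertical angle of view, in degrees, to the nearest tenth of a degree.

Angle of view α = 2·arctan(h/2f) with h = 7.41 mm and f = 74.2 mm.
h/2f = 0.04993; arctan(0.04993) ≈ 2.8586°, so α ≈ 5.7171°.

5.7°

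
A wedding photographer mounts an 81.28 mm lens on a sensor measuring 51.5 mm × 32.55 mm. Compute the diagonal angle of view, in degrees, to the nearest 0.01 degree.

Sensor diagonal = √(51.5² + 32.55²) = √3711.7525 ≈ 60.9242 mm.
Angle of view α = 2·arctan(d/2f) with d = 60.9242 mm and f = 81.28 mm.
d/2f = 0.37478; arctan(0.37478) ≈ 20.5450°, so α ≈ 41.0899°.

41.09°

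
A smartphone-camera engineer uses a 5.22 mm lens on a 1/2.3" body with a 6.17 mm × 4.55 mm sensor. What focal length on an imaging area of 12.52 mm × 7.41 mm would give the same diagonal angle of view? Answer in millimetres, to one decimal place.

Sensor diagonal = √(6.17² + 4.55²) = √58.7714 ≈ 7.6663 mm.
Sensor diagonal = √(12.52² + 7.41²) = √211.6585 ≈ 14.5485 mm.
Equal angle of view means equal diagonal/f ratio, so f₂ = f₁ · (diagonal₂/diagonal₁) = 5.22 × 14.5485/7.6663.
f₂ = 5.22 × 1.89773 ≈ 9.906 mm.

9.9 mm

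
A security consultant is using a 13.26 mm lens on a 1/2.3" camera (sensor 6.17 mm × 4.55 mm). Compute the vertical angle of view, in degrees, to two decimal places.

Angle of view α = 2·arctan(h/2f) with h = 4.55 mm and f = 13.26 mm.
h/2f = 0.17157; arctan(0.17157) ≈ 9.7354°, so α ≈ 19.4707°.

19.47°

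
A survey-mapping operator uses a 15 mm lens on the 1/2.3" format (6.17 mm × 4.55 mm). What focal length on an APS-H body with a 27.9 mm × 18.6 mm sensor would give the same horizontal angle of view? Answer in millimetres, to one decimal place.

67.8 mm

Equal angle of view means equal width/f ratio, so f₂ = f₁ · (width₂/width₁) = 15 × 27.9/6.17.
f₂ = 15 × 4.52188 ≈ 67.828 mm.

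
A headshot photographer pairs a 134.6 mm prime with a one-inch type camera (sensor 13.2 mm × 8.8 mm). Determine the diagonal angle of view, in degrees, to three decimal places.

6.745°

Sensor diagonal = √(13.2² + 8.8²) = √251.6800 ≈ 15.8644 mm.
Angle of view α = 2·arctan(d/2f) with d = 15.8644 mm and f = 134.6 mm.
d/2f = 0.05893; arctan(0.05893) ≈ 3.3726°, so α ≈ 6.7453°.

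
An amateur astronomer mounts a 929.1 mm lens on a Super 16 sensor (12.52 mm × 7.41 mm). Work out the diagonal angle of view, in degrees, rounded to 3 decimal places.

Sensor diagonal = √(12.52² + 7.41²) = √211.6585 ≈ 14.5485 mm.
Angle of view α = 2·arctan(d/2f) with d = 14.5485 mm and f = 929.1 mm.
d/2f = 0.00783; arctan(0.00783) ≈ 0.4486°, so α ≈ 0.8972°.

0.897°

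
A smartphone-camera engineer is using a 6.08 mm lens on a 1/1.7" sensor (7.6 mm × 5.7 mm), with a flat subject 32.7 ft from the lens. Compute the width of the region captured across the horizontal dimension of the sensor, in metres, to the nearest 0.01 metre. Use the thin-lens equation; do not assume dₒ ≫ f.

dₒ: 32.7 ft × 304.8 mm/ft = 9966.96 mm.
Similar triangles through the lens centre give W/dₒ = w/dᵢ; with 1/f = 1/dₒ + 1/dᵢ this gives W = w·(dₒ − f)/f.
W = 7.6 mm × (9966.96 − 6.08) / 6.08 = 7.6 × 1638.3026 ≈ 12451.100 mm = 12.4511 m.

12.45 m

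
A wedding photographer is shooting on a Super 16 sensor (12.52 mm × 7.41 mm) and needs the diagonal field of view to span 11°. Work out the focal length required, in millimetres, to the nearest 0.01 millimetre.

Sensor diagonal = √(12.52² + 7.41²) = √211.6585 ≈ 14.5485 mm.
From α = 2·arctan(d/2f) we get f = d / (2·tan(α/2)).
With d = 14.5485 mm and α/2 = 5.5°, tan(α/2) ≈ 0.09629, so f ≈ 14.5485 / 0.19258 ≈ 75.5459 mm.

75.55 mm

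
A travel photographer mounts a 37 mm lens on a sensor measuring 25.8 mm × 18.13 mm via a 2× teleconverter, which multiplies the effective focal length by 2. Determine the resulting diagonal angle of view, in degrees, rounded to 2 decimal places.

Effective focal length f = 37 × 2 = 74 mm.
Sensor diagonal = √(25.8² + 18.13²) = √994.3369 ≈ 31.5331 mm.
α = 2·arctan(31.533 / (2 × 74)) = 2·arctan(0.21306) ≈ 24.0554°.

24.06°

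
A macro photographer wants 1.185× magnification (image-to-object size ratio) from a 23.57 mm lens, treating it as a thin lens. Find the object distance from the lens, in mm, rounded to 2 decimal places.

With m = dᵢ/dₒ and 1/f = 1/dₒ + 1/dᵢ, substituting dᵢ = m·dₒ gives 1/f = (1 + 1/m)/dₒ, hence dₒ = f·(1 + 1/m).
dₒ = 23.57 × (1 + 1/1.185) = 23.57 × 1.84388 ≈ 43.460 mm.

43.46 mm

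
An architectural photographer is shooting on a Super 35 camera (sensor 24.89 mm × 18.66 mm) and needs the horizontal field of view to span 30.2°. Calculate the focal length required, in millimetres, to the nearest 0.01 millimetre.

46.12 mm

From α = 2·arctan(w/2f) we get f = w / (2·tan(α/2)).
With w = 24.89 mm and α/2 = 15.1°, tan(α/2) ≈ 0.26982, so f ≈ 24.89 / 0.53964 ≈ 46.1232 mm.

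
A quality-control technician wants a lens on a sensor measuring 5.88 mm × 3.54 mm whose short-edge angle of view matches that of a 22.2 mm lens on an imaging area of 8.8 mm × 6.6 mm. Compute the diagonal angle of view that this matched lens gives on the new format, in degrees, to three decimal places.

Equal short-edge AOV ⇒ f₂ = f₁ · 3.54/6.6 = 22.2 × 0.53636 ≈ 11.9073 mm.
Sensor diagonal = √(5.88² + 3.54²) = √47.1060 ≈ 6.8634 mm.
Diagonal AOV on the new format = 2·arctan(6.8634 / (2 × 11.9073)) = 2·arctan(0.28820) ≈ 32.1541°.

32.154°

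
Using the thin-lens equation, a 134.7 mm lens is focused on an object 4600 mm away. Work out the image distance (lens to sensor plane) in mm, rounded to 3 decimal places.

1/dᵢ = 1/f − 1/dₒ = 1/134.7 − 1/4600 = 0.0072065 mm⁻¹.
dᵢ = 1/0.0072065 ≈ 138.7634 mm.

138.763 mm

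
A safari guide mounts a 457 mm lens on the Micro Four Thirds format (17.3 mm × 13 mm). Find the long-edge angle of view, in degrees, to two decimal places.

Angle of view α = 2·arctan(w/2f) with w = 17.3 mm and f = 457 mm.
w/2f = 0.01893; arctan(0.01893) ≈ 1.0844°, so α ≈ 2.1687°.

2.17°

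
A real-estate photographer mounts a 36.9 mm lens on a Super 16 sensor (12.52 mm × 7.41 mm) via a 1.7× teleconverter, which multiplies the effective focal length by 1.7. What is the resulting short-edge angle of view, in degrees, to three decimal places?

Effective focal length f = 36.9 × 1.7 = 62.73 mm.
α = 2·arctan(7.41 / (2 × 62.73)) = 2·arctan(0.05906) ≈ 6.7602°.

6.760°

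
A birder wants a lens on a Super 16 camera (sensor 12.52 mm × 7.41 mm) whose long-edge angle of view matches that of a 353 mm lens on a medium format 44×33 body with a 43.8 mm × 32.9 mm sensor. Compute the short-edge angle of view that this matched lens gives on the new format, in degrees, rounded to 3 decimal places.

4.206°

Equal long-edge AOV ⇒ f₂ = f₁ · 12.52/43.8 = 353 × 0.28584 ≈ 100.9032 mm.
Short-edge AOV on the new format = 2·arctan(7.41 / (2 × 100.9032)) = 2·arctan(0.03672) ≈ 4.2057°.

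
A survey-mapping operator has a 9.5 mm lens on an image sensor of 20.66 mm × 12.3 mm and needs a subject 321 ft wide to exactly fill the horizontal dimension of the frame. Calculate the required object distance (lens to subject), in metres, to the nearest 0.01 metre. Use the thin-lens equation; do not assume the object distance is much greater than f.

45.00 m

W: 321 ft × 304.8 mm/ft = 97840.80 mm.
Magnification m = w/W = dᵢ/dₒ; combined with 1/f = 1/dₒ + 1/dᵢ this gives dₒ = f·(1 + W/w).
dₒ = 9.5 mm × (1 + 97840.8/20.66) = 9.5 × 4736.7598 ≈ 44999.218 mm = 44.9992 m.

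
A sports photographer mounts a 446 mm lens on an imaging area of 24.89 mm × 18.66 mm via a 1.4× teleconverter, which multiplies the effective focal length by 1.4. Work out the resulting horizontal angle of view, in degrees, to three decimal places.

2.284°

Effective focal length f = 446 × 1.4 = 624.4 mm.
α = 2·arctan(24.89 / (2 × 624.4)) = 2·arctan(0.01993) ≈ 2.2836°.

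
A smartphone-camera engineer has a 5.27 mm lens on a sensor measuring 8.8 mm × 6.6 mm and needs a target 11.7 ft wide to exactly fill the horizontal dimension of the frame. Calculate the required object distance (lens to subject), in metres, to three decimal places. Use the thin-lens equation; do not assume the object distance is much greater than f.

2.141 m

W: 11.7 ft × 304.8 mm/ft = 3566.16 mm.
Magnification m = w/W = dᵢ/dₒ; combined with 1/f = 1/dₒ + 1/dᵢ this gives dₒ = f·(1 + W/w).
dₒ = 5.27 mm × (1 + 3566.16/8.8) = 5.27 × 406.2454 ≈ 2140.913 mm = 2.14091 m.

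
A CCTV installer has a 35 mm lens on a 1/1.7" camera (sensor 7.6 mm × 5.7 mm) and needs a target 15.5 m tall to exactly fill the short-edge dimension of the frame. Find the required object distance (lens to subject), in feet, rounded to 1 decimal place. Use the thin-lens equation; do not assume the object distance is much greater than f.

312.4 ft

W: 15.5 m = 15500 mm.
Magnification m = h/W = dᵢ/dₒ; combined with 1/f = 1/dₒ + 1/dᵢ this gives dₒ = f·(1 + W/h).
dₒ = 35 mm × (1 + 15500/5.7) = 35 × 2720.2982 ≈ 95210.439 mm = 95210.439/304.8 ft = 312.37 ft.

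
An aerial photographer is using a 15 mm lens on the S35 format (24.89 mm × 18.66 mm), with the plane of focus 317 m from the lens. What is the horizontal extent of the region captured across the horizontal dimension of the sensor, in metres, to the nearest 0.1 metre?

526.0 m

dₒ: 317 m = 317000 mm.
Similar triangles through the lens centre give W/dₒ = w/dᵢ; with 1/f = 1/dₒ + 1/dᵢ this gives W = w·(dₒ − f)/f.
W = 24.89 mm × (317000 − 15) / 15 = 24.89 × 21132.3333 ≈ 525983.777 mm = 525.984 m.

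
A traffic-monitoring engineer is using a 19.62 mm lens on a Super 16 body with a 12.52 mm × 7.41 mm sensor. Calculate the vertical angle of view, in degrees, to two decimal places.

21.39°

Angle of view α = 2·arctan(h/2f) with h = 7.41 mm and f = 19.62 mm.
h/2f = 0.18884; arctan(0.18884) ≈ 10.6937°, so α ≈ 21.3874°.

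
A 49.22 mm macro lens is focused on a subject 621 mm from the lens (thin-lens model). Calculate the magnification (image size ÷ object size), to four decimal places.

Thin lens: 1/f = 1/dₒ + 1/dᵢ → 1/dᵢ = 1/49.22 − 1/621 = 0.0187066 mm⁻¹, so dᵢ ≈ 53.4570 mm.
Magnification m = dᵢ/dₒ = 53.4570/621 ≈ 0.08608.

0.0861×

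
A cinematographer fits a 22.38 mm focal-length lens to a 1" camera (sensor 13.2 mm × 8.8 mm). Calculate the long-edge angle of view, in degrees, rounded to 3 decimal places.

Angle of view α = 2·arctan(w/2f) with w = 13.2 mm and f = 22.38 mm.
w/2f = 0.29491; arctan(0.29491) ≈ 16.4311°, so α ≈ 32.8622°.

32.862°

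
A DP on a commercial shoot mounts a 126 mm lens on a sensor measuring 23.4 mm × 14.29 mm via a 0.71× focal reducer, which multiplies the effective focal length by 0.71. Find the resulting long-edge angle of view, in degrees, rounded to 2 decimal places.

14.90°

Effective focal length f = 126 × 0.71 = 89.46 mm.
α = 2·arctan(23.4 / (2 × 89.46)) = 2·arctan(0.13078) ≈ 14.9022°.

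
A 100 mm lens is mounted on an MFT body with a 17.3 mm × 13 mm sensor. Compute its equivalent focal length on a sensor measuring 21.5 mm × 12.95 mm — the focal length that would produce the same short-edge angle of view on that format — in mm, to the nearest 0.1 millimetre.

99.6 mm

Equal angle of view means equal height/f ratio, so f₂ = f₁ · (height₂/height₁) = 100 × 12.95/13.
f₂ = 100 × 0.99615 ≈ 99.615 mm.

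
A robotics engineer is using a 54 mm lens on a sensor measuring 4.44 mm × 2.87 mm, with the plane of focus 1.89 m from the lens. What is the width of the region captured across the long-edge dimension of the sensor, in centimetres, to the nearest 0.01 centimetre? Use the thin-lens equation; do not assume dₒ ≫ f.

dₒ: 1.89 m = 1890 mm.
Similar triangles through the lens centre give W/dₒ = w/dᵢ; with 1/f = 1/dₒ + 1/dᵢ this gives W = w·(dₒ − f)/f.
W = 4.44 mm × (1890 − 54) / 54 = 4.44 × 34.0000 ≈ 150.960 mm = 15.096 cm.

15.10 cm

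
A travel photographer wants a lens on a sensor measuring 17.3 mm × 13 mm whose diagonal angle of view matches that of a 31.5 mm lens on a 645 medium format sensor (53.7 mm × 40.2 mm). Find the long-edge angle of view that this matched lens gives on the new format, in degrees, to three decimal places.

Sensor diagonal = √(53.7² + 40.2²) = √4499.7300 ≈ 67.0800 mm.
Sensor diagonal = √(17.3² + 13²) = √468.2900 ≈ 21.6400 mm.
Equal diagonal AOV ⇒ f₂ = f₁ · 21.6400/67.0800 = 31.5 × 0.32260 ≈ 10.1619 mm.
Long-edge AOV on the new format = 2·arctan(17.3 / (2 × 10.1619)) = 2·arctan(0.85122) ≈ 80.8101°.

80.810°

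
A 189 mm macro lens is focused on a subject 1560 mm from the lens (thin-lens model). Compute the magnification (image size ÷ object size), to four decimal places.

Thin lens: 1/f = 1/dₒ + 1/dᵢ → 1/dᵢ = 1/189 − 1/1560 = 0.0046500 mm⁻¹, so dᵢ ≈ 215.0547 mm.
Magnification m = dᵢ/dₒ = 215.0547/1560 ≈ 0.13786.

0.1379×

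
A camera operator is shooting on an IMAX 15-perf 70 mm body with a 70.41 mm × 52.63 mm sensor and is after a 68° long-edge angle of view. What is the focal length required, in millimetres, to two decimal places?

From α = 2·arctan(w/2f) we get f = w / (2·tan(α/2)).
With w = 70.41 mm and α/2 = 34°, tan(α/2) ≈ 0.67451, so f ≈ 70.41 / 1.34902 ≈ 52.1936 mm.

52.19 mm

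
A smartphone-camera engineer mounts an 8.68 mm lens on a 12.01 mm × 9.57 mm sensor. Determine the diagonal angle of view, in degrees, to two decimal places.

Sensor diagonal = √(12.01² + 9.57²) = √235.8250 ≈ 15.3566 mm.
Angle of view α = 2·arctan(d/2f) with d = 15.3566 mm and f = 8.68 mm.
d/2f = 0.88460; arctan(0.88460) ≈ 41.4959°, so α ≈ 82.9917°.

82.99°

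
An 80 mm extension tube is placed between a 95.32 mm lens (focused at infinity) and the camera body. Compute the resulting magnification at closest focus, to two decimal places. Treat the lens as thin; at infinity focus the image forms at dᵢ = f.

The tube moves the image plane from f to f + e, so dᵢ = 95.32 + 80 = 175.32 mm. Focus is achieved when 1/f = 1/dₒ + 1/dᵢ, giving dₒ = 1/(1/f − 1/(f+e)).
Magnification m = dᵢ/dₒ = (f+e)·(1/f − 1/(f+e)) = e/f = 80/95.32 ≈ 0.8393.

0.84×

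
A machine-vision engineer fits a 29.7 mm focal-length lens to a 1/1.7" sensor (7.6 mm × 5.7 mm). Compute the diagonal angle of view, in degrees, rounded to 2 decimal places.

Sensor diagonal = √(7.6² + 5.7²) = √90.2500 ≈ 9.5000 mm.
Angle of view α = 2·arctan(d/2f) with d = 9.5000 mm and f = 29.7 mm.
d/2f = 0.15993; arctan(0.15993) ≈ 9.0865°, so α ≈ 18.1730°.

18.17°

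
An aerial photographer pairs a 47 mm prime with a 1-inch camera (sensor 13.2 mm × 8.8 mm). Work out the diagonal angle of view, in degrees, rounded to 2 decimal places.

19.16°

Sensor diagonal = √(13.2² + 8.8²) = √251.6800 ≈ 15.8644 mm.
Angle of view α = 2·arctan(d/2f) with d = 15.8644 mm and f = 47 mm.
d/2f = 0.16877; arctan(0.16877) ≈ 9.5796°, so α ≈ 19.1591°.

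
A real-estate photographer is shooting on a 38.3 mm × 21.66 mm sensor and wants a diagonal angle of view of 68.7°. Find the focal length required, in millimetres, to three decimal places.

32.191 mm

Sensor diagonal = √(38.3² + 21.66²) = √1936.0456 ≈ 44.0005 mm.
From α = 2·arctan(d/2f) we get f = d / (2·tan(α/2)).
With d = 44.0005 mm and α/2 = 34.35°, tan(α/2) ≈ 0.68343, so f ≈ 44.0005 / 1.36687 ≈ 32.1908 mm.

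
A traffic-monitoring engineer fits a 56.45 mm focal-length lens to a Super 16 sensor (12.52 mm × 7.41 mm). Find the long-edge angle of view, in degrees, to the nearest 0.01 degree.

12.66°

Angle of view α = 2·arctan(w/2f) with w = 12.52 mm and f = 56.45 mm.
w/2f = 0.11089; arctan(0.11089) ≈ 6.3279°, so α ≈ 12.6559°.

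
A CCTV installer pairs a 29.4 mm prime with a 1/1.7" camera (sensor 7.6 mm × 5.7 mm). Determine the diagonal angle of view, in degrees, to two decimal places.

Sensor diagonal = √(7.6² + 5.7²) = √90.2500 ≈ 9.5000 mm.
Angle of view α = 2·arctan(d/2f) with d = 9.5000 mm and f = 29.4 mm.
d/2f = 0.16156; arctan(0.16156) ≈ 9.1777°, so α ≈ 18.3553°.

18.36°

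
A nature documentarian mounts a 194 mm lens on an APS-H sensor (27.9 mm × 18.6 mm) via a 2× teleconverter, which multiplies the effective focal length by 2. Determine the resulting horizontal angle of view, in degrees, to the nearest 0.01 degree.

4.12°

Effective focal length f = 194 × 2 = 388 mm.
α = 2·arctan(27.9 / (2 × 388)) = 2·arctan(0.03595) ≈ 4.1182°.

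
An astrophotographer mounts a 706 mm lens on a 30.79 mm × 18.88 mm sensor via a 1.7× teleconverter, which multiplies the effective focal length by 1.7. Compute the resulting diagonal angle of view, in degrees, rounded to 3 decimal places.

Effective focal length f = 706 × 1.7 = 1200.2 mm.
Sensor diagonal = √(30.79² + 18.88²) = √1304.4785 ≈ 36.1176 mm.
α = 2·arctan(36.118 / (2 × 1200.2)) = 2·arctan(0.01505) ≈ 1.7241°.

1.724°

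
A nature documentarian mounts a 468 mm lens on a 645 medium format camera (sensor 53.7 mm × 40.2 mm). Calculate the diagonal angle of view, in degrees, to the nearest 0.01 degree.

8.20°

Sensor diagonal = √(53.7² + 40.2²) = √4499.7300 ≈ 67.0800 mm.
Angle of view α = 2·arctan(d/2f) with d = 67.0800 mm and f = 468 mm.
d/2f = 0.07167; arctan(0.07167) ≈ 4.0992°, so α ≈ 8.1984°.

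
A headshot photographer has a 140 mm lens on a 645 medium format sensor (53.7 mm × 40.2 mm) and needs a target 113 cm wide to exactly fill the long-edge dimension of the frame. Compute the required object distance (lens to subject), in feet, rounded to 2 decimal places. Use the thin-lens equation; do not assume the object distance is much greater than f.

W: 113 cm = 1130 mm.
Magnification m = w/W = dᵢ/dₒ; combined with 1/f = 1/dₒ + 1/dᵢ this gives dₒ = f·(1 + W/w).
dₒ = 140 mm × (1 + 1130/53.7) = 140 × 22.0428 ≈ 3085.996 mm = 3085.996/304.8 ft = 10.1247 ft.

10.12 ft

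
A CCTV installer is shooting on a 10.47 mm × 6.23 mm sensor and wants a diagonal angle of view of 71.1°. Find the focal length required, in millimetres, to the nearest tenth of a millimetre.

8.5 mm

Sensor diagonal = √(10.47² + 6.23²) = √148.4338 ≈ 12.1833 mm.
From α = 2·arctan(d/2f) we get f = d / (2·tan(α/2)).
With d = 12.1833 mm and α/2 = 35.55°, tan(α/2) ≈ 0.71461, so f ≈ 12.1833 / 1.42922 ≈ 8.5245 mm.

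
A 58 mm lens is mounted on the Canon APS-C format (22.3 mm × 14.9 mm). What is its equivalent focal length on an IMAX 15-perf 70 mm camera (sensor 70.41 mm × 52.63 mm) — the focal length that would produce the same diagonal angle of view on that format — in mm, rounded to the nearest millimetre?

Sensor diagonal = √(22.3² + 14.9²) = √719.3000 ≈ 26.8198 mm.
Sensor diagonal = √(70.41² + 52.63²) = √7727.4850 ≈ 87.9061 mm.
Equal angle of view means equal diagonal/f ratio, so f₂ = f₁ · (diagonal₂/diagonal₁) = 58 × 87.9061/26.8198.
f₂ = 58 × 3.27766 ≈ 190.104 mm.

190 mm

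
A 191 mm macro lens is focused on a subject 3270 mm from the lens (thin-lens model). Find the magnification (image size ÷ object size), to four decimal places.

Thin lens: 1/f = 1/dₒ + 1/dᵢ → 1/dᵢ = 1/191 − 1/3270 = 0.0049298 mm⁻¹, so dᵢ ≈ 202.8483 mm.
Magnification m = dᵢ/dₒ = 202.8483/3270 ≈ 0.06203.

0.0620×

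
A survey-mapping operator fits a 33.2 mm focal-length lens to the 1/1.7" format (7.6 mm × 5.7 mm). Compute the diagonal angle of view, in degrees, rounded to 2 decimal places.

Sensor diagonal = √(7.6² + 5.7²) = √90.2500 ≈ 9.5000 mm.
Angle of view α = 2·arctan(d/2f) with d = 9.5000 mm and f = 33.2 mm.
d/2f = 0.14307; arctan(0.14307) ≈ 8.1422°, so α ≈ 16.2844°.

16.28°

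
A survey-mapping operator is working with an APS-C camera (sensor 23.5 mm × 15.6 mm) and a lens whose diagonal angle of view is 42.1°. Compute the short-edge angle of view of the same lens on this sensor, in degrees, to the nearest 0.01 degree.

Sensor diagonal = √(23.5² + 15.6²) = √795.6100 ≈ 28.2066 mm.
From the diagonal AOV: f = 28.2066 / (2·tan(21.05°)) = 28.2066 / 0.76973 ≈ 36.6447 mm.
Short-edge AOV = 2·arctan(15.6 / (2 × 36.6447)) = 2·arctan(0.21285) ≈ 24.0327°.

24.03°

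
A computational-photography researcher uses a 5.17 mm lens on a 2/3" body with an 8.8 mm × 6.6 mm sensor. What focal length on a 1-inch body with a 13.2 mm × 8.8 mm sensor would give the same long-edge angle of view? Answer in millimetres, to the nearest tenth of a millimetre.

7.8 mm

Equal angle of view means equal width/f ratio, so f₂ = f₁ · (width₂/width₁) = 5.17 × 13.2/8.8.
f₂ = 5.17 × 1.50000 ≈ 7.755 mm.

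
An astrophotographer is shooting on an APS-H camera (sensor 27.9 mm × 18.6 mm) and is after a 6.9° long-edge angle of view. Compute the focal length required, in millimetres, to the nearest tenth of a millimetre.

231.4 mm

From α = 2·arctan(w/2f) we get f = w / (2·tan(α/2)).
With w = 27.9 mm and α/2 = 3.45°, tan(α/2) ≈ 0.06029, so f ≈ 27.9 / 0.12057 ≈ 231.3942 mm.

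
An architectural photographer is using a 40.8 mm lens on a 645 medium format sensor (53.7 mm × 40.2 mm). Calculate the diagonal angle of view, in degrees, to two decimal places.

Sensor diagonal = √(53.7² + 40.2²) = √4499.7300 ≈ 67.0800 mm.
Angle of view α = 2·arctan(d/2f) with d = 67.0800 mm and f = 40.8 mm.
d/2f = 0.82206; arctan(0.82206) ≈ 39.4222°, so α ≈ 78.8445°.

78.84°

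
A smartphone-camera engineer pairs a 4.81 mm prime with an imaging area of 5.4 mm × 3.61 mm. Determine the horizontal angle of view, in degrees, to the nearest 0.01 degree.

Angle of view α = 2·arctan(w/2f) with w = 5.4 mm and f = 4.81 mm.
w/2f = 0.56133; arctan(0.56133) ≈ 29.3068°, so α ≈ 58.6137°.

58.61°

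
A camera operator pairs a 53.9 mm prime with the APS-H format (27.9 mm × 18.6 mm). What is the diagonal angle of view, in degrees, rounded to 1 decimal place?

Sensor diagonal = √(27.9² + 18.6²) = √1124.3700 ≈ 33.5316 mm.
Angle of view α = 2·arctan(d/2f) with d = 33.5316 mm and f = 53.9 mm.
d/2f = 0.31105; arctan(0.31105) ≈ 17.2785°, so α ≈ 34.5570°.

34.6°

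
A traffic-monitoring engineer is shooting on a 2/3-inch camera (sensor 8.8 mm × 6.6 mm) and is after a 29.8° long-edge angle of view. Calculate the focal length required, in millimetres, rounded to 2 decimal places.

From α = 2·arctan(w/2f) we get f = w / (2·tan(α/2)).
With w = 8.8 mm and α/2 = 14.9°, tan(α/2) ≈ 0.26608, so f ≈ 8.8 / 0.53216 ≈ 16.5364 mm.

16.54 mm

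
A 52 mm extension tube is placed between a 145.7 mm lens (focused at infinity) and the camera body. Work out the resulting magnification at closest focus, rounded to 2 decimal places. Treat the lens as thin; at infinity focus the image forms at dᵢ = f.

0.36×

The tube moves the image plane from f to f + e, so dᵢ = 145.7 + 52 = 197.7 mm. Focus is achieved when 1/f = 1/dₒ + 1/dᵢ, giving dₒ = 1/(1/f − 1/(f+e)).
Magnification m = dᵢ/dₒ = (f+e)·(1/f − 1/(f+e)) = e/f = 52/145.7 ≈ 0.3569.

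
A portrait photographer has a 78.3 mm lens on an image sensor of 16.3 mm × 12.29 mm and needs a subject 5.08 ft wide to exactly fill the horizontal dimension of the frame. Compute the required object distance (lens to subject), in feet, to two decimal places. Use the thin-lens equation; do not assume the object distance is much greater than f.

W: 5.08 ft × 304.8 mm/ft = 1548.38 mm.
Magnification m = w/W = dᵢ/dₒ; combined with 1/f = 1/dₒ + 1/dᵢ this gives dₒ = f·(1 + W/w).
dₒ = 78.3 mm × (1 + 1548.38/16.3) = 78.3 × 95.9929 ≈ 7516.243 mm = 7516.243/304.8 ft = 24.6596 ft.

24.66 ft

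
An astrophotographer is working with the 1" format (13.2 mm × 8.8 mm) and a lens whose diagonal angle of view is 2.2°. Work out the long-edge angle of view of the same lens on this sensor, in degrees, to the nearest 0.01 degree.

1.83°

Sensor diagonal = √(13.2² + 8.8²) = √251.6800 ≈ 15.8644 mm.
From the diagonal AOV: f = 15.8644 / (2·tan(1.1°)) = 15.8644 / 0.03840 ≈ 413.1150 mm.
Long-edge AOV = 2·arctan(13.2 / (2 × 413.1150)) = 2·arctan(0.01598) ≈ 1.8306°.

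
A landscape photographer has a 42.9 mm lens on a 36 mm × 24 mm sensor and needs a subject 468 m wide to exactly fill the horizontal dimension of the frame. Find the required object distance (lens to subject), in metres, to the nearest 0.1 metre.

557.7 m

W: 468 m = 468000 mm.
Magnification m = w/W = dᵢ/dₒ; combined with 1/f = 1/dₒ + 1/dᵢ this gives dₒ = f·(1 + W/w).
dₒ = 42.9 mm × (1 + 468000/36) = 42.9 × 13001.0000 ≈ 557742.900 mm = 557.743 m.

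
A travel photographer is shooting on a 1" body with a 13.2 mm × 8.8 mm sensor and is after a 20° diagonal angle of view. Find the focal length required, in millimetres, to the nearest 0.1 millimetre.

Sensor diagonal = √(13.2² + 8.8²) = √251.6800 ≈ 15.8644 mm.
From α = 2·arctan(d/2f) we get f = d / (2·tan(α/2)).
With d = 15.8644 mm and α/2 = 10°, tan(α/2) ≈ 0.17633, so f ≈ 15.8644 / 0.35265 ≈ 44.9858 mm.

45.0 mm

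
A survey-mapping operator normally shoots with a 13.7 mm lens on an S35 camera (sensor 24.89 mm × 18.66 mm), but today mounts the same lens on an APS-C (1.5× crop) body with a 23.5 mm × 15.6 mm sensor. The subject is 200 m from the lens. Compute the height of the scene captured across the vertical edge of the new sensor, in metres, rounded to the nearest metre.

228 m

The focal length stays 13.7 mm; the relevant sensor dimension is now h = 15.6 mm. Object distance dₒ = 200 m = 200000 mm.
Thin-lens field height W = h·(dₒ − f)/f = 15.6 × (200000 − 13.7)/13.7 ≈ 227721.626 mm = 227.722 m.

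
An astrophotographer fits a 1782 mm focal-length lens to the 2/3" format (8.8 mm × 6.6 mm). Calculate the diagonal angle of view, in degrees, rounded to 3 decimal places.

0.354°

Sensor diagonal = √(8.8² + 6.6²) = √121.0000 ≈ 11.0000 mm.
Angle of view α = 2·arctan(d/2f) with d = 11.0000 mm and f = 1782 mm.
d/2f = 0.00309; arctan(0.00309) ≈ 0.1768°, so α ≈ 0.3537°.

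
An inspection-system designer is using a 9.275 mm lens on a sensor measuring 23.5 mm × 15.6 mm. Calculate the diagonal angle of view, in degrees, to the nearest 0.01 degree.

Sensor diagonal = √(23.5² + 15.6²) = √795.6100 ≈ 28.2066 mm.
Angle of view α = 2·arctan(d/2f) with d = 28.2066 mm and f = 9.275 mm.
d/2f = 1.52057; arctan(1.52057) ≈ 56.6691°, so α ≈ 113.3383°.

113.34°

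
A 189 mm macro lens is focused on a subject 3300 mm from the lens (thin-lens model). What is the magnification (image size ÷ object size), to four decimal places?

0.0608×

Thin lens: 1/f = 1/dₒ + 1/dᵢ → 1/dᵢ = 1/189 − 1/3300 = 0.0049880 mm⁻¹, so dᵢ ≈ 200.4822 mm.
Magnification m = dᵢ/dₒ = 200.4822/3300 ≈ 0.06075.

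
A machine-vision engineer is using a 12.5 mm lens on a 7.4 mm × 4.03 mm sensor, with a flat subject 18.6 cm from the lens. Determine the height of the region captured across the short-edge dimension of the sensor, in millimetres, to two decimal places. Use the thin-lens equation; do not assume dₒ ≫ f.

55.94 mm

dₒ: 18.6 cm = 186 mm.
Similar triangles through the lens centre give W/dₒ = h/dᵢ; with 1/f = 1/dₒ + 1/dᵢ this gives W = h·(dₒ − f)/f.
W = 4.03 mm × (186 − 12.5) / 12.5 = 4.03 × 13.8800 ≈ 55.936 mm.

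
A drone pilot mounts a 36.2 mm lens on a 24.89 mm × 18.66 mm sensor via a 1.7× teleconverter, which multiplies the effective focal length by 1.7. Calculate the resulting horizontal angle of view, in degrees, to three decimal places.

Effective focal length f = 36.2 × 1.7 = 61.54 mm.
α = 2·arctan(24.89 / (2 × 61.54)) = 2·arctan(0.20223) ≈ 22.8651°.

22.865°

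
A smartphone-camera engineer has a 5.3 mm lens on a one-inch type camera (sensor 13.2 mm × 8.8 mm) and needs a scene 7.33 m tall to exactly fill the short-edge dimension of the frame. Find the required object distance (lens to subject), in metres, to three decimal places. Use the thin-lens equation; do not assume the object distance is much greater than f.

4.420 m

W: 7.33 m = 7330 mm.
Magnification m = h/W = dᵢ/dₒ; combined with 1/f = 1/dₒ + 1/dᵢ this gives dₒ = f·(1 + W/h).
dₒ = 5.3 mm × (1 + 7330/8.8) = 5.3 × 833.9545 ≈ 4419.959 mm = 4.41996 m.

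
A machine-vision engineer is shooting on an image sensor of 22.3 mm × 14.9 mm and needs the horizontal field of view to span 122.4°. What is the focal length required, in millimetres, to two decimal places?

From α = 2·arctan(w/2f) we get f = w / (2·tan(α/2)).
With w = 22.3 mm and α/2 = 61.2°, tan(α/2) ≈ 1.81899, so f ≈ 22.3 / 3.63799 ≈ 6.1298 mm.

6.13 mm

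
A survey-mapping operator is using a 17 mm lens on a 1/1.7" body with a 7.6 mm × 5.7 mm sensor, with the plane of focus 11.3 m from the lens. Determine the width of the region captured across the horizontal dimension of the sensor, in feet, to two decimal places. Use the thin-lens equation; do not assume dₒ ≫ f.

dₒ: 11.3 m = 11300 mm.
Similar triangles through the lens centre give W/dₒ = w/dᵢ; with 1/f = 1/dₒ + 1/dᵢ this gives W = w·(dₒ − f)/f.
W = 7.6 mm × (11300 − 17) / 17 = 7.6 × 663.7059 ≈ 5044.165 mm = 5044.165/304.8 ft = 16.5491 ft.

16.55 ft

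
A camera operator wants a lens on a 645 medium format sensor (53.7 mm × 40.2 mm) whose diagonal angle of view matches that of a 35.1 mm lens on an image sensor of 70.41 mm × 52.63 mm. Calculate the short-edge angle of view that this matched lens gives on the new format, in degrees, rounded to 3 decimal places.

73.772°

Sensor diagonal = √(70.41² + 52.63²) = √7727.4850 ≈ 87.9061 mm.
Sensor diagonal = √(53.7² + 40.2²) = √4499.7300 ≈ 67.0800 mm.
Equal diagonal AOV ⇒ f₂ = f₁ · 67.0800/87.9061 = 35.1 × 0.76309 ≈ 26.7844 mm.
Short-edge AOV on the new format = 2·arctan(40.2 / (2 × 26.7844)) = 2·arctan(0.75044) ≈ 73.7719°.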